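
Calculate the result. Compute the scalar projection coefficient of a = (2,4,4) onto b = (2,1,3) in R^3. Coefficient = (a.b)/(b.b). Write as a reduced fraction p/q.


Projection coefficient = (a . b) / (b . b)
a . b = 2*2 + 4*1 + 4*3
= 4 + 4 + 12 = 20
b . b = 2^2 + 1^2 + 3^2
= 4 + 1 + 9 = 14
Coefficient = 20/14
In lowest terms: 10/7


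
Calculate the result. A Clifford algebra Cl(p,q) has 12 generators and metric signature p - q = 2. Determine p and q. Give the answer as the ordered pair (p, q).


We need p + q = 12 and p - q = 2.
Adding: 2p = 12 + 2 = 14, so p = 7.
Then q = 12 - 7 = 5.
(p, q) = (7, 5)


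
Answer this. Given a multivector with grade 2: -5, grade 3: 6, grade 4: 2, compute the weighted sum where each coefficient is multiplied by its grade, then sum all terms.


Grade-weighted sum = sum of grade_k * coefficient_k
2*(-5) = -10
3*6 = 18
4*2 = 8
Total = -10 + 18 + 8 = 16


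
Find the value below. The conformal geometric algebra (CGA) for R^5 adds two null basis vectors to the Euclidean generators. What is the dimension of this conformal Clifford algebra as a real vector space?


The conformal model of R^5 uses Cl(6,1): the 5 Euclidean generators plus two extra orthogonal generators e+ (e+^2 = +1) and e- (e-^2 = -1), from which the null vectors e0, einf are built.
Number of generators m = 5 + 2 = 7.
dim Cl(p,q) = 2^m = 2^7 = 128


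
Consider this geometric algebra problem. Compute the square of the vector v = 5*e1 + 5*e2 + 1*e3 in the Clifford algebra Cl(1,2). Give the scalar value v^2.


v^2 = sum of c_i^2 * e_i^2
Positive signature terms (e_i^2 = +1): 5^2 = 25
Negative signature terms (e_j^2 = -1): 5^2 + 1^2 = 26
v^2 = 25 - 26 = -1


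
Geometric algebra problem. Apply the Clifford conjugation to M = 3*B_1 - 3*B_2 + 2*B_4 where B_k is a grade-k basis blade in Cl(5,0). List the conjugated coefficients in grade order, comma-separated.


Clifford conjugate sign for grade k: (-1)^(k(k+1)/2)
Grade 1: (-1)^(1*2/2) = (-1)^1 = -1, coeff 3 -> -3
Grade 2: (-1)^(2*3/2) = (-1)^3 = -1, coeff -3 -> 3
Grade 4: (-1)^(4*5/2) = (-1)^10 = 1, coeff 2 -> 2
Conjugated coefficients: -3, 3, 2


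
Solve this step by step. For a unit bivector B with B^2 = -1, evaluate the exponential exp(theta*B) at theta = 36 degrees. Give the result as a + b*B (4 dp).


For a unit bivector B with B^2 = -1, the exponential series gives
e^(theta*B) = cos(theta) + sin(theta)*B (the GA analogue of Euler's formula).
theta = 36 degrees = 0.628319 rad
cos(36 deg) = 0.8090
sin(36 deg) = 0.5878
exp(theta*B) = 0.8090 + 0.5878*B


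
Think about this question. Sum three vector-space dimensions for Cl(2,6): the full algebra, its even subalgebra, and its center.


n = 2 + 6 = 8
Total dim = 2^8 = 256
Even subalgebra dim = 2^7 = 128
n is even, so center dim = 1
Sum = 256 + 128 + 1 = 385


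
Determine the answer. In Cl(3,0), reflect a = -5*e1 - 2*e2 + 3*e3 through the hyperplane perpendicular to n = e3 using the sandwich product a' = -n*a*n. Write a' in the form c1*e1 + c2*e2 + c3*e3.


Reflection formula: a' = -n*a*n, with n = e3 (unit vector, n^2 = 1).
For reflection through hyperplane perp to e3:
The component along e3 flips sign, others stay.
a = (-5, -2, 3)
a' = (-5, -2, -3)
a' = -5*e1 - 2*e2 - 3*e3


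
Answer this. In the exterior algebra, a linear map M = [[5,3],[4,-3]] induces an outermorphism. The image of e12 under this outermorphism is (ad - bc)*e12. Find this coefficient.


The outermorphism of a linear map f sends e1^e2 to f(e1)^f(e2).
f(e1) = 5*e1 + 4*e2
f(e2) = 3*e1 - 3*e2
f(e1) ^ f(e2) = (5*e1 + 4*e2) ^ (3*e1 - 3*e2)
= 5*(-3)*e12 + 4*3*e21
= (-15 - 12)*e12
= -27*e12
Coefficient = -27


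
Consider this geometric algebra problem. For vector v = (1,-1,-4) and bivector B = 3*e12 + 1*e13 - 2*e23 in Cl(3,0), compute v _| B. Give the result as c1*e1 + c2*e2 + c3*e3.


Left contraction v _| B = <vB>_1 (grade-1 part of the geometric product vB).
Using e1_|e12 = e2, e2_|e12 = -e1, e1_|e13 = e3, e3_|e13 = -e1, e2_|e23 = e3, e3_|e23 = -e2:
e1 coeff: -v2*b12 - v3*b13 = -(-1)*(3) - (-4)*(1) = 7
e2 coeff: v1*b12 - v3*b23 = (1)*(3) - (-4)*(-2) = -5
e3 coeff: v1*b13 + v2*b23 = (1)*(1) + (-1)*(-2) = 3
v _| B = 7*e1 - 5*e2 + 3*e3


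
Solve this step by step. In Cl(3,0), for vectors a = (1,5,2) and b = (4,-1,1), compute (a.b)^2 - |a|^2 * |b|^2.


a . b = 1*4 + 5*(-1) + 2*1
= 4 + (-5) + 2 = 1
|a|^2 = 1^2 + 5^2 + 2^2 = 30
|b|^2 = 4^2 + (-1)^2 + 1^2 = 18
(a.b)^2 = 1^2 = 1
|a|^2 * |b|^2 = 30 * 18 = 540
Result = 1 - 540 = -539


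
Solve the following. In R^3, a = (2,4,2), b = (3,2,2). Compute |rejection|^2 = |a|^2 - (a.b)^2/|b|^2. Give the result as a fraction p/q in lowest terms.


|a|^2 = 2^2 + 4^2 + 2^2 = 24
|b|^2 = 3^2 + 2^2 + 2^2 = 17
a . b = 2*3 + 4*2 + 2*2 = 18
(a.b)^2 = 18^2 = 324
|rej|^2 = 24 - 324/17
= (408 - 324)/17
= 84/17
In lowest terms: 84/17


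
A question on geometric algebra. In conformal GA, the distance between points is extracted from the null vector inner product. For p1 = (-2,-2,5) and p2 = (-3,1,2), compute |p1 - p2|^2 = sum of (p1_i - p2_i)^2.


p1 - p2 = (1, -3, 3)
|p1 - p2|^2 = 1^2 + (-3)^2 + 3^2
= 1 + 9 + 9
= 19


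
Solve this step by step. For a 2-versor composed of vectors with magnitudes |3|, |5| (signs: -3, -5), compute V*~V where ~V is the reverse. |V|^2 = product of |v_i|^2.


Each vector v_i has |v_i|^2 = s_i^2
Squared scales: (-3)^2 = 9, (-5)^2 = 25
|V|^2 = 9 * 25
= 225


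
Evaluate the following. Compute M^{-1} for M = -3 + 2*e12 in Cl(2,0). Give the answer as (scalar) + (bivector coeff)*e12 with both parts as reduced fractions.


M = -3 + 2*e12, where e12^2 = -1.
Since M commutes with its reverse ~M = a - b*e12, M * ~M = a^2 - b^2*e12^2 = a^2 + b^2.
So M^{-1} = ~M / (a^2 + b^2) = (a - b*e12)/(a^2 + b^2).
a^2 + b^2 = 9 + 4 = 13
Scalar part = -3/13 = -3/13
Bivector coeff = -2/13 = -2/13
M^{-1} = -3/13 - 2/13*e12


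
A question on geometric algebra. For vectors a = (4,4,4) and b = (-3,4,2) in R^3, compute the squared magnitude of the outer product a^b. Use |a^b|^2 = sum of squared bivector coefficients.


a wedge b = (a1*b2 - a2*b1)*e12 + (a1*b3 - a3*b1)*e13 + (a2*b3 - a3*b2)*e23
e12 coeff: 4*4 - 4*(-3) = 16 - (-12) = 28
e13 coeff: 4*2 - 4*(-3) = 8 - (-12) = 20
e23 coeff: 4*2 - 4*4 = 8 - 16 = -8
|a wedge b|^2 = 28^2 + 20^2 + (-8)^2
= 784 + 400 + 64
= 1248


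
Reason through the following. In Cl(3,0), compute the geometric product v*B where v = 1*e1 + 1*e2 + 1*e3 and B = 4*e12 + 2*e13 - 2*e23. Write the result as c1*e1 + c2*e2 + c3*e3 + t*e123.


vB has grade-1 (vector) and grade-3 (trivector) parts: vB = (v _| B) + (v ^ B).
Vector part <vB>_1:
  e1: -v2*b12 - v3*b13 = -(1)*(4) - (1)*(2) = -6
  e2: v1*b12 - v3*b23 = (1)*(4) - (1)*(-2) = 6
  e3: v1*b13 + v2*b23 = (1)*(2) + (1)*(-2) = 0
Trivector part <vB>_3:
  e123: v1*b23 - v2*b13 + v3*b12 = (1)*(-2) - (1)*(2) + (1)*(4) = 0
vB = -6*e1 + 6*e2 + 0*e3 + 0*e123


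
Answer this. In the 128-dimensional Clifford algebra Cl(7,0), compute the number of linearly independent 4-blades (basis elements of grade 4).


Number of grade-k basis blades in Cl(p,q) with n = p + q is C(n, k).
n = 7 + 0 = 7
C(7, 4) = 7! / (4! * 3!)
= 5040 / (24 * 6)
= 35


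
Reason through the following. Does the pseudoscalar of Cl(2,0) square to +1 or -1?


The pseudoscalar I = e1...e_n (product of all n generators) of Cl(p,q) satisfies I^2 = (-1)^(q + n(n-1)/2).
p = 2, q = 0, n = p + q = 2
n(n-1)/2 = 2 * 1 / 2 = 1
Exponent = q + n(n-1)/2 = 0 + 1 = 1
I^2 = (-1)^1 = -1


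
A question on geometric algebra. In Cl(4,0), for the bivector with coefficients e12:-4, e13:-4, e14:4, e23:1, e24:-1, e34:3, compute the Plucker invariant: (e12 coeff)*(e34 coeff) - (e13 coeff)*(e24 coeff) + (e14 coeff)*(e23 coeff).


Plucker relation: af - be + cd
a*f = (-4)*3 = -12
b*e = (-4)*(-1) = 4
c*d = 4*1 = 4
af - be + cd = -12 - 4 + 4
= -12


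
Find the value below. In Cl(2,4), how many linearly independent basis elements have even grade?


Even subalgebra dimension = 2^(n-1)
n = 2 + 4 = 6
2^(6 - 1) = 2^5 = 32
Verification: sum of C(6,k) for even k = 1 + 15 + 15 + 1 = 32
Result = 32


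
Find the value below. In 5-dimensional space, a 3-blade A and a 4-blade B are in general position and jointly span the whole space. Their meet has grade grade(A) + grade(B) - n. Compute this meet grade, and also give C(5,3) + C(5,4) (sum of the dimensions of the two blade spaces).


Meet grade = grade(A) + grade(B) - n
= 3 + 4 - 5 = 2
C(5,3) = 10
C(5,4) = 5
dim_A + dim_B = 10 + 5 = 15


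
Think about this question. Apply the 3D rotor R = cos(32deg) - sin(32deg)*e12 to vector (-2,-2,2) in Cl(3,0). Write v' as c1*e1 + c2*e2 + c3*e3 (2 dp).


Rotor R = cos(32deg) - sin(32deg)*e12
Rotation angle theta = 2 * 32 = 64 degrees in the e12 plane (e1 -> e2).
The component perpendicular to the plane (e3) is invariant: v'_3 = v3 = 2.00
cos(64deg) = 0.4384, sin(64deg) = 0.8988
v'_1 = v1*cos(theta) - v2*sin(theta) = -2*0.4384 - (-2)*0.8988 = 0.92
v'_2 = v1*sin(theta) + v2*cos(theta) = -2*0.8988 + (-2)*0.4384 = -2.67
v' = 0.92*e1 - 2.67*e2 + 2.00*e3


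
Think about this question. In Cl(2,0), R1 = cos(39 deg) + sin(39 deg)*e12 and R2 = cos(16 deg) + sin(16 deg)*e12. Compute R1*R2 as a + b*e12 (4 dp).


Same-plane rotors commute and their half-angles add:
R1*R2 = cos(a1 + a2) + sin(a1 + a2)*e12.
a1 + a2 = 39 + 16 = 55 deg
cos(55 deg) = 0.5736
sin(55 deg) = 0.8192
R1*R2 = 0.5736 + 0.8192*e12


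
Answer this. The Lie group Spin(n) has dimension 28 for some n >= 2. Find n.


dim Spin(n) = dim so(n) = n(n-1)/2.
Solve n(n-1)/2 = 28, i.e. n^2 - n - 56 = 0.
Discriminant = 1 + 8*28 = 225
n = (1 + sqrt(225))/2 = (1 + 15)/2 = 8


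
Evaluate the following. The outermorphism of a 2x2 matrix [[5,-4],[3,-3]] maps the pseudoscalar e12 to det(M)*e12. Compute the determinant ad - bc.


The outermorphism of a linear map f sends e1^e2 to f(e1)^f(e2).
f(e1) = 5*e1 + 3*e2
f(e2) = -4*e1 - 3*e2
f(e1) ^ f(e2) = (5*e1 + 3*e2) ^ (-4*e1 - 3*e2)
= 5*(-3)*e12 + 3*(-4)*e21
= (-15 - (-12))*e12
= -3*e12
Coefficient = -3


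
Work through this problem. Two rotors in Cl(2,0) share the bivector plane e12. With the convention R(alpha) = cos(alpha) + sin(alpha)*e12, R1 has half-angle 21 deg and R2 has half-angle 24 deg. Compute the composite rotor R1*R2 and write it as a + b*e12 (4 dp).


Same-plane rotors commute and their half-angles add:
R1*R2 = cos(a1 + a2) + sin(a1 + a2)*e12.
a1 + a2 = 21 + 24 = 45 deg
cos(45 deg) = 0.7071
sin(45 deg) = 0.7071
R1*R2 = 0.7071 + 0.7071*e12


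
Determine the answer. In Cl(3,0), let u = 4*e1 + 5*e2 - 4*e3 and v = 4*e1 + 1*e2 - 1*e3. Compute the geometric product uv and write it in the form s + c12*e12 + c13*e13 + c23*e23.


In Cl(3,0): e_i^2 = 1, e_ie_j = -e_je_i for i != j.
Scalar part = u . v = 4*4 + 5*1 + (-4)*(-1)
= 16 + 5 + 4 = 25
e12 coeff = 4*1 - 5*4 = 4 - 20 = -16
e13 coeff = 4*(-1) - (-4)*4 = -4 - (-16) = 12
e23 coeff = 5*(-1) - (-4)*1 = -5 - (-4) = -1
uv = 25 - 16*e12 + 12*e13 - 1*e23


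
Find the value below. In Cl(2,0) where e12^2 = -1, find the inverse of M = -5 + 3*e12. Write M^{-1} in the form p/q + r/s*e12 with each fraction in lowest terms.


M = -5 + 3*e12, where e12^2 = -1.
Since M commutes with its reverse ~M = a - b*e12, M * ~M = a^2 - b^2*e12^2 = a^2 + b^2.
So M^{-1} = ~M / (a^2 + b^2) = (a - b*e12)/(a^2 + b^2).
a^2 + b^2 = 25 + 9 = 34
Scalar part = -5/34 = -5/34
Bivector coeff = -3/34 = -3/34
M^{-1} = -5/34 - 3/34*e12


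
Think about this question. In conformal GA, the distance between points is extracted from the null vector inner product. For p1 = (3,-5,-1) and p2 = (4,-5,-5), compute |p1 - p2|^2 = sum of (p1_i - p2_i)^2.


p1 - p2 = (-1, 0, 4)
|p1 - p2|^2 = (-1)^2 + 0^2 + 4^2
= 1 + 0 + 16
= 17


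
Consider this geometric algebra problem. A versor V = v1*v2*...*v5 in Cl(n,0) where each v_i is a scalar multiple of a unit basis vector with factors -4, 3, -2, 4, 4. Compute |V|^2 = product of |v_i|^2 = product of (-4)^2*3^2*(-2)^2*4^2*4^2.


Each vector v_i has |v_i|^2 = s_i^2
Squared scales: (-4)^2 = 16, 3^2 = 9, (-2)^2 = 4, 4^2 = 16, 4^2 = 16
|V|^2 = 16 * 9 * 4 * 16 * 16
= 147456


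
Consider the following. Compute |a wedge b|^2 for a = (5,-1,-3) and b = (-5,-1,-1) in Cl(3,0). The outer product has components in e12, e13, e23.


a wedge b = (a1*b2 - a2*b1)*e12 + (a1*b3 - a3*b1)*e13 + (a2*b3 - a3*b2)*e23
e12 coeff: 5*(-1) - (-1)*(-5) = -5 - 5 = -10
e13 coeff: 5*(-1) - (-3)*(-5) = -5 - 15 = -20
e23 coeff: (-1)*(-1) - (-3)*(-1) = 1 - 3 = -2
|a wedge b|^2 = (-10)^2 + (-20)^2 + (-2)^2
= 100 + 400 + 4
= 504


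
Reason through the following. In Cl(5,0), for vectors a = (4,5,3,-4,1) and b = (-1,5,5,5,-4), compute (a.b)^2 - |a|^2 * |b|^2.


a . b = 4*(-1) + 5*5 + 3*5 + (-4)*5 + 1*(-4)
= -4 + 25 + 15 + (-20) + (-4) = 12
|a|^2 = 4^2 + 5^2 + 3^2 + (-4)^2 + 1^2 = 67
|b|^2 = (-1)^2 + 5^2 + 5^2 + 5^2 + (-4)^2 = 92
(a.b)^2 = 12^2 = 144
|a|^2 * |b|^2 = 67 * 92 = 6164
Result = 144 - 6164 = -6020


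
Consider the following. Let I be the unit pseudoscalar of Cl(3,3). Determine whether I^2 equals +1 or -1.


The pseudoscalar I = e1...e_n (product of all n generators) of Cl(p,q) satisfies I^2 = (-1)^(q + n(n-1)/2).
p = 3, q = 3, n = p + q = 6
n(n-1)/2 = 6 * 5 / 2 = 15
Exponent = q + n(n-1)/2 = 3 + 15 = 18
I^2 = (-1)^18 = +1


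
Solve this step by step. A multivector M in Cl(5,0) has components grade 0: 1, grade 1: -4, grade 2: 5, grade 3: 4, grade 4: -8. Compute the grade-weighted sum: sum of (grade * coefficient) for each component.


Grade-weighted sum = sum of grade_k * coefficient_k
0*1 = 0
1*(-4) = -4
2*5 = 10
3*4 = 12
4*(-8) = -32
Total = 0 + (-4) + 10 + 12 + (-32) = -14


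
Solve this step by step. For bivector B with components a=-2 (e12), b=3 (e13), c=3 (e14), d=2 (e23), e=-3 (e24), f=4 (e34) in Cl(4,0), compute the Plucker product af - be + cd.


Plucker relation: af - be + cd
a*f = (-2)*4 = -8
b*e = 3*(-3) = -9
c*d = 3*2 = 6
af - be + cd = -8 - (-9) + 6
= 7


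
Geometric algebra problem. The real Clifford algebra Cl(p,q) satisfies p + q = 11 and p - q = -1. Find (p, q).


We need p + q = 11 and p - q = -1.
Adding: 2p = 11 + (-1) = 10, so p = 5.
Then q = 11 - 5 = 6.
(p, q) = (5, 6)


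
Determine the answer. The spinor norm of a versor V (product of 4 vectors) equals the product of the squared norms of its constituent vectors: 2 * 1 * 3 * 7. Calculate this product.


Spinor norm N(V) = |v1|^2 * |v2|^2 * ... * |v4|^2
= 2 * 1 * 3 * 7
Running product: 2, 2, 6, 42
N(V) = 42


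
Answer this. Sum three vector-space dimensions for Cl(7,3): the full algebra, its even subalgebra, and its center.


n = 7 + 3 = 10
Total dim = 2^10 = 1024
Even subalgebra dim = 2^9 = 512
n is even, so center dim = 1
Sum = 1024 + 512 + 1 = 1537


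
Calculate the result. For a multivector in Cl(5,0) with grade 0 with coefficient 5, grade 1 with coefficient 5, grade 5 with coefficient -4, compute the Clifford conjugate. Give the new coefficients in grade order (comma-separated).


Clifford conjugate sign for grade k: (-1)^(k(k+1)/2)
Grade 0: (-1)^(0*1/2) = (-1)^0 = 1, coeff 5 -> 5
Grade 1: (-1)^(1*2/2) = (-1)^1 = -1, coeff 5 -> -5
Grade 5: (-1)^(5*6/2) = (-1)^15 = -1, coeff -4 -> 4
Conjugated coefficients: 5, -5, 4


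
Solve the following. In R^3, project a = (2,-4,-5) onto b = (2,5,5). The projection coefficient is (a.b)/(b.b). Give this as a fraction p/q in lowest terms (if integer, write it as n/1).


Projection coefficient = (a . b) / (b . b)
a . b = 2*2 + (-4)*5 + (-5)*5
= 4 + (-20) + (-25) = -41
b . b = 2^2 + 5^2 + 5^2
= 4 + 25 + 25 = 54
Coefficient = -41/54
In lowest terms: -41/54


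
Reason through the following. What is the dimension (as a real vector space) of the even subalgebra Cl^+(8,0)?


Even subalgebra dimension = 2^(n-1)
n = 8 + 0 = 8
2^(8 - 1) = 2^7 = 128
Verification: sum of C(8,k) for even k = 1 + 28 + 70 + 28 + 1 = 128
Result = 128


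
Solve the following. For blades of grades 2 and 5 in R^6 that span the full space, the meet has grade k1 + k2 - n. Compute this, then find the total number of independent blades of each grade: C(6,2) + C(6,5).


Meet grade = grade(A) + grade(B) - n
= 2 + 5 - 6 = 1
C(6,2) = 15
C(6,5) = 6
dim_A + dim_B = 15 + 6 = 21


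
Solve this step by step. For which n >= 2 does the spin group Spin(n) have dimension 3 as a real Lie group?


dim Spin(n) = dim so(n) = n(n-1)/2.
Solve n(n-1)/2 = 3, i.e. n^2 - n - 6 = 0.
Discriminant = 1 + 8*3 = 25
n = (1 + sqrt(25))/2 = (1 + 5)/2 = 3


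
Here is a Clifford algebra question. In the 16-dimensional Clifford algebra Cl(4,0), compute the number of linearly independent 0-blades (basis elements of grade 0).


Number of grade-k basis blades in Cl(p,q) with n = p + q is C(n, k).
n = 4 + 0 = 4
C(4, 0) = 4! / (0! * 4!)
= 24 / (1 * 24)
= 1


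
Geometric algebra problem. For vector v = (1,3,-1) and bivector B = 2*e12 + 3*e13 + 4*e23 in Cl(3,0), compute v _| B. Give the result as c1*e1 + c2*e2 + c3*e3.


Left contraction v _| B = <vB>_1 (grade-1 part of the geometric product vB).
Using e1_|e12 = e2, e2_|e12 = -e1, e1_|e13 = e3, e3_|e13 = -e1, e2_|e23 = e3, e3_|e23 = -e2:
e1 coeff: -v2*b12 - v3*b13 = -(3)*(2) - (-1)*(3) = -3
e2 coeff: v1*b12 - v3*b23 = (1)*(2) - (-1)*(4) = 6
e3 coeff: v1*b13 + v2*b23 = (1)*(3) + (3)*(4) = 15
v _| B = -3*e1 + 6*e2 + 15*e3


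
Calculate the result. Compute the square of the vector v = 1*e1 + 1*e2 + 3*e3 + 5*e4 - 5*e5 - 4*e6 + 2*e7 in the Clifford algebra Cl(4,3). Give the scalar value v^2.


v^2 = sum of c_i^2 * e_i^2
Positive signature terms (e_i^2 = +1): 1^2 + 1^2 + 3^2 + 5^2 = 36
Negative signature terms (e_j^2 = -1): (-5)^2 + (-4)^2 + 2^2 = 45
v^2 = 36 - 45 = -9


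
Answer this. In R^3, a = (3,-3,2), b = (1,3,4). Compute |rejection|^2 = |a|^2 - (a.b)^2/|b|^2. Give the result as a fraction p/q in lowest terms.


|a|^2 = 3^2 + (-3)^2 + 2^2 = 22
|b|^2 = 1^2 + 3^2 + 4^2 = 26
a . b = 3*1 + (-3)*3 + 2*4 = 2
(a.b)^2 = 2^2 = 4
|rej|^2 = 22 - 4/26
= (572 - 4)/26
= 568/26
In lowest terms: 284/13


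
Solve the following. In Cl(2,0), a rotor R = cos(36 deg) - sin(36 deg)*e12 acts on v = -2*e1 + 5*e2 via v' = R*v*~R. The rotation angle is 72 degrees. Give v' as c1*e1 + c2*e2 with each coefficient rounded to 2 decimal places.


Rotor R = cos(36deg) - sin(36deg)*e12
Rotation angle theta = 2 * 36 = 72 degrees
v' = R*v*~R rotates v by theta.
cos(72deg) = 0.3090, sin(72deg) = 0.9511
v'_1 = -2*cos(72deg) - 5*sin(72deg)
= -2*0.3090 - 5*0.9511
= -5.37
v'_2 = -2*sin(72deg) + 5*cos(72deg)
= -2*0.9511 + 5*0.3090
= -0.36
v' = -5.37*e1 - 0.36*e2


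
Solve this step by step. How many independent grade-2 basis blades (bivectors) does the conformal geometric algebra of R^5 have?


The conformal model of R^5 uses Cl(6,1) with m = 5 + 2 = 7 generators.
Number of grade-2 blades = C(m, 2) = C(7, 2)
= 7*6/2 = 21


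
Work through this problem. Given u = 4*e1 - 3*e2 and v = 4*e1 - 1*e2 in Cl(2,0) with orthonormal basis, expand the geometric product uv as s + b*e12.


Expand: (4*e1 - 3*e2)(4*e1 - 1*e2)
= 4*4*e1e1 + 4*(-1)*e1e2 + (-3)*4*e2e1 + (-3)*(-1)*e2e2
Using e1^2 = e2^2 = 1, e2e1 = -e1e2:
Scalar part s = 4*4 + (-3)*(-1) = 16 + 3 = 19
Bivector part b = 4*(-1) - (-3)*4 = -4 - (-12) = 8
uv = 19 + 8*e12


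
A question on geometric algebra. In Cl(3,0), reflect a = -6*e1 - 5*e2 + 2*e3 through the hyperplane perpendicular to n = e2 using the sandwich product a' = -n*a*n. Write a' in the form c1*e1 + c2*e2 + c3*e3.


Reflection formula: a' = -n*a*n, with n = e2 (unit vector, n^2 = 1).
For reflection through hyperplane perp to e2:
The component along e2 flips sign, others stay.
a = (-6, -5, 2)
a' = (-6, 5, 2)
a' = -6*e1 + 5*e2 + 2*e3


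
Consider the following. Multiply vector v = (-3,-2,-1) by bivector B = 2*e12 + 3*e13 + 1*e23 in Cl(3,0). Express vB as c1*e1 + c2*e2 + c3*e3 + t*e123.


vB has grade-1 (vector) and grade-3 (trivector) parts: vB = (v _| B) + (v ^ B).
Vector part <vB>_1:
  e1: -v2*b12 - v3*b13 = -(-2)*(2) - (-1)*(3) = 7
  e2: v1*b12 - v3*b23 = (-3)*(2) - (-1)*(1) = -5
  e3: v1*b13 + v2*b23 = (-3)*(3) + (-2)*(1) = -11
Trivector part <vB>_3:
  e123: v1*b23 - v2*b13 + v3*b12 = (-3)*(1) - (-2)*(3) + (-1)*(2) = 1
vB = 7*e1 - 5*e2 - 11*e3 + 1*e123


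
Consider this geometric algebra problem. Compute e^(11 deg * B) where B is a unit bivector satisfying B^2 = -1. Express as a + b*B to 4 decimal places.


For a unit bivector B with B^2 = -1, the exponential series gives
e^(theta*B) = cos(theta) + sin(theta)*B (the GA analogue of Euler's formula).
theta = 11 degrees = 0.191986 rad
cos(11 deg) = 0.9816
sin(11 deg) = 0.1908
exp(theta*B) = 0.9816 + 0.1908*B


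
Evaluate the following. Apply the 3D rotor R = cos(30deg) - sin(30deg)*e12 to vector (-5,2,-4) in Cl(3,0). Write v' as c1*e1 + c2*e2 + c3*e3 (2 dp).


Rotor R = cos(30deg) - sin(30deg)*e12
Rotation angle theta = 2 * 30 = 60 degrees in the e12 plane (e1 -> e2).
The component perpendicular to the plane (e3) is invariant: v'_3 = v3 = -4.00
cos(60deg) = 0.5000, sin(60deg) = 0.8660
v'_1 = v1*cos(theta) - v2*sin(theta) = -5*0.5000 - 2*0.8660 = -4.23
v'_2 = v1*sin(theta) + v2*cos(theta) = -5*0.8660 + 2*0.5000 = -3.33
v' = -4.23*e1 - 3.33*e2 - 4.00*e3


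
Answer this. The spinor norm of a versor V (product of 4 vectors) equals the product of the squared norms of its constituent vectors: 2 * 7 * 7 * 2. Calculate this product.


Spinor norm N(V) = |v1|^2 * |v2|^2 * ... * |v4|^2
= 2 * 7 * 7 * 2
Running product: 2, 14, 98, 196
N(V) = 196


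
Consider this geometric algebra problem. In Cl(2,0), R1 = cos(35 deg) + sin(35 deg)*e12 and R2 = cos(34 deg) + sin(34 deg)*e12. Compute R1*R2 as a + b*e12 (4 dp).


Same-plane rotors commute and their half-angles add:
R1*R2 = cos(a1 + a2) + sin(a1 + a2)*e12.
a1 + a2 = 35 + 34 = 69 deg
cos(69 deg) = 0.3584
sin(69 deg) = 0.9336
R1*R2 = 0.3584 + 0.9336*e12


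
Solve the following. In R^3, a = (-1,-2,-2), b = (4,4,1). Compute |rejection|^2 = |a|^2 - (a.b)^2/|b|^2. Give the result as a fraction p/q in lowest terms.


|a|^2 = (-1)^2 + (-2)^2 + (-2)^2 = 9
|b|^2 = 4^2 + 4^2 + 1^2 = 33
a . b = (-1)*4 + (-2)*4 + (-2)*1 = -14
(a.b)^2 = (-14)^2 = 196
|rej|^2 = 9 - 196/33
= (297 - 196)/33
= 101/33
In lowest terms: 101/33


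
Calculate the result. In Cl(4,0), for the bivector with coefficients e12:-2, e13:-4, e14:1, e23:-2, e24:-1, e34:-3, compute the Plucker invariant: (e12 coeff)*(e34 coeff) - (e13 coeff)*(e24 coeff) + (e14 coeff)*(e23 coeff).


Plucker relation: af - be + cd
a*f = (-2)*(-3) = 6
b*e = (-4)*(-1) = 4
c*d = 1*(-2) = -2
af - be + cd = 6 - 4 + (-2)
= 0


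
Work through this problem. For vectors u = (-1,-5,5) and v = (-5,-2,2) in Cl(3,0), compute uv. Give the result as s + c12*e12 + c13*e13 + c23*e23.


In Cl(3,0): e_i^2 = 1, e_ie_j = -e_je_i for i != j.
Scalar part = u . v = (-1)*(-5) + (-5)*(-2) + 5*2
= 5 + 10 + 10 = 25
e12 coeff = (-1)*(-2) - (-5)*(-5) = 2 - 25 = -23
e13 coeff = (-1)*2 - 5*(-5) = -2 - (-25) = 23
e23 coeff = (-5)*2 - 5*(-2) = -10 - (-10) = 0
uv = 25 - 23*e12 + 23*e13 + 0*e23


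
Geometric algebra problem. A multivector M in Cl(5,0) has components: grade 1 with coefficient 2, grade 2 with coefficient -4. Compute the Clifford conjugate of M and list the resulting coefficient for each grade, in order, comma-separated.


Clifford conjugate sign for grade k: (-1)^(k(k+1)/2)
Grade 1: (-1)^(1*2/2) = (-1)^1 = -1, coeff 2 -> -2
Grade 2: (-1)^(2*3/2) = (-1)^3 = -1, coeff -4 -> 4
Conjugated coefficients: -2, 4


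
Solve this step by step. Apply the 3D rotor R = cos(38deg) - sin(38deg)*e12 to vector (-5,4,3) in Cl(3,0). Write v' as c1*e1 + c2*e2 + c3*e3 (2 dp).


Rotor R = cos(38deg) - sin(38deg)*e12
Rotation angle theta = 2 * 38 = 76 degrees in the e12 plane (e1 -> e2).
The component perpendicular to the plane (e3) is invariant: v'_3 = v3 = 3.00
cos(76deg) = 0.2419, sin(76deg) = 0.9703
v'_1 = v1*cos(theta) - v2*sin(theta) = -5*0.2419 - 4*0.9703 = -5.09
v'_2 = v1*sin(theta) + v2*cos(theta) = -5*0.9703 + 4*0.2419 = -3.88
v' = -5.09*e1 - 3.88*e2 + 3.00*e3


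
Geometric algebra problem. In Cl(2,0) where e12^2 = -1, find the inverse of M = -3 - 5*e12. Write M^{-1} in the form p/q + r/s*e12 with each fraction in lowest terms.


M = -3 - 5*e12, where e12^2 = -1.
Since M commutes with its reverse ~M = a - b*e12, M * ~M = a^2 - b^2*e12^2 = a^2 + b^2.
So M^{-1} = ~M / (a^2 + b^2) = (a - b*e12)/(a^2 + b^2).
a^2 + b^2 = 9 + 25 = 34
Scalar part = -3/34 = -3/34
Bivector coeff = 5/34 = 5/34
M^{-1} = -3/34 + 5/34*e12


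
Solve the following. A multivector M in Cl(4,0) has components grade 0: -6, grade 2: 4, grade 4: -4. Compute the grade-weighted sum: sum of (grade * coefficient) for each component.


Grade-weighted sum = sum of grade_k * coefficient_k
0*(-6) = 0
2*4 = 8
4*(-4) = -16
Total = 0 + 8 + (-16) = -8


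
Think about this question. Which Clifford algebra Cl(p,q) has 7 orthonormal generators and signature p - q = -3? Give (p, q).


We need p + q = 7 and p - q = -3.
Adding: 2p = 7 + (-3) = 4, so p = 2.
Then q = 7 - 2 = 5.
(p, q) = (2, 5)


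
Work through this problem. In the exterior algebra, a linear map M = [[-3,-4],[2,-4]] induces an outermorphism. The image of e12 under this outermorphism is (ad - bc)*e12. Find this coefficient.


The outermorphism of a linear map f sends e1^e2 to f(e1)^f(e2).
f(e1) = -3*e1 + 2*e2
f(e2) = -4*e1 - 4*e2
f(e1) ^ f(e2) = (-3*e1 + 2*e2) ^ (-4*e1 - 4*e2)
= (-3)*(-4)*e12 + 2*(-4)*e21
= (12 - (-8))*e12
= 20*e12
Coefficient = 20


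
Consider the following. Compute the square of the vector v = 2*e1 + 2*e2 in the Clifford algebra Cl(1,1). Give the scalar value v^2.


v^2 = sum of c_i^2 * e_i^2
Positive signature terms (e_i^2 = +1): 2^2 = 4
Negative signature terms (e_j^2 = -1): 2^2 = 4
v^2 = 4 - 4 = 0


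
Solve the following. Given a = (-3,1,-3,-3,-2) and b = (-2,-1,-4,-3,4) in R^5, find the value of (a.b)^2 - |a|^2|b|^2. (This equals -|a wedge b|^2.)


a . b = (-3)*(-2) + 1*(-1) + (-3)*(-4) + (-3)*(-3) + (-2)*4
= 6 + (-1) + 12 + 9 + (-8) = 18
|a|^2 = (-3)^2 + 1^2 + (-3)^2 + (-3)^2 + (-2)^2 = 32
|b|^2 = (-2)^2 + (-1)^2 + (-4)^2 + (-3)^2 + 4^2 = 46
(a.b)^2 = 18^2 = 324
|a|^2 * |b|^2 = 32 * 46 = 1472
Result = 324 - 1472 = -1148


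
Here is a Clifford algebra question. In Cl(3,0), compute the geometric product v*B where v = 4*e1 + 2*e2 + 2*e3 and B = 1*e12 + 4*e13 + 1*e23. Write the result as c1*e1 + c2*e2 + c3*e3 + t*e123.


vB has grade-1 (vector) and grade-3 (trivector) parts: vB = (v _| B) + (v ^ B).
Vector part <vB>_1:
  e1: -v2*b12 - v3*b13 = -(2)*(1) - (2)*(4) = -10
  e2: v1*b12 - v3*b23 = (4)*(1) - (2)*(1) = 2
  e3: v1*b13 + v2*b23 = (4)*(4) + (2)*(1) = 18
Trivector part <vB>_3:
  e123: v1*b23 - v2*b13 + v3*b12 = (4)*(1) - (2)*(4) + (2)*(1) = -2
vB = -10*e1 + 2*e2 + 18*e3 - 2*e123


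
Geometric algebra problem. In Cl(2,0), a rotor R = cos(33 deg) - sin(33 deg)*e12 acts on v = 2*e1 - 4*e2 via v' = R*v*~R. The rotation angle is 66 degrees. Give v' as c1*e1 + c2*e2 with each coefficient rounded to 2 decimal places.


Rotor R = cos(33deg) - sin(33deg)*e12
Rotation angle theta = 2 * 33 = 66 degrees
v' = R*v*~R rotates v by theta.
cos(66deg) = 0.4067, sin(66deg) = 0.9135
v'_1 = 2*cos(66deg) - (-4)*sin(66deg)
= 2*0.4067 - (-4)*0.9135
= 4.47
v'_2 = 2*sin(66deg) + (-4)*cos(66deg)
= 2*0.9135 + (-4)*0.4067
= 0.20
v' = 4.47*e1 + 0.20*e2


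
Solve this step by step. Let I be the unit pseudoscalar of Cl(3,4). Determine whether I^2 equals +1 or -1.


The pseudoscalar I = e1...e_n (product of all n generators) of Cl(p,q) satisfies I^2 = (-1)^(q + n(n-1)/2).
p = 3, q = 4, n = p + q = 7
n(n-1)/2 = 7 * 6 / 2 = 21
Exponent = q + n(n-1)/2 = 4 + 21 = 25
I^2 = (-1)^25 = -1


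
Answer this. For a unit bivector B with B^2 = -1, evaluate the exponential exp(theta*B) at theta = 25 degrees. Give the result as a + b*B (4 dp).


For a unit bivector B with B^2 = -1, the exponential series gives
e^(theta*B) = cos(theta) + sin(theta)*B (the GA analogue of Euler's formula).
theta = 25 degrees = 0.436332 rad
cos(25 deg) = 0.9063
sin(25 deg) = 0.4226
exp(theta*B) = 0.9063 + 0.4226*B


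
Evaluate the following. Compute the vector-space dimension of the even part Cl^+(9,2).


Even subalgebra dimension = 2^(n-1)
n = 9 + 2 = 11
2^(11 - 1) = 2^10 = 1024
Verification: sum of C(11,k) for even k = 1 + 55 + 330 + 462 + 165 + 11 = 1024
Result = 1024


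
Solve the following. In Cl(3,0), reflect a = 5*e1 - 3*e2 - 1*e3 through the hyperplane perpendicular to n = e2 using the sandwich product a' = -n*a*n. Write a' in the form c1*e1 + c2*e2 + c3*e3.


Reflection formula: a' = -n*a*n, with n = e2 (unit vector, n^2 = 1).
For reflection through hyperplane perp to e2:
The component along e2 flips sign, others stay.
a = (5, -3, -1)
a' = (5, 3, -1)
a' = 5*e1 + 3*e2 - 1*e3


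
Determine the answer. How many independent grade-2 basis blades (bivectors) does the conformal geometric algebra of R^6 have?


The conformal model of R^6 uses Cl(7,1) with m = 6 + 2 = 8 generators.
Number of grade-2 blades = C(m, 2) = C(8, 2)
= 8*7/2 = 28


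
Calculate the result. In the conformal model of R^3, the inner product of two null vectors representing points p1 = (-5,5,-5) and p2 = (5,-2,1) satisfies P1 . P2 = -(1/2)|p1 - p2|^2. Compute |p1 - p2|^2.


p1 - p2 = (-10, 7, -6)
|p1 - p2|^2 = (-10)^2 + 7^2 + (-6)^2
= 100 + 49 + 36
= 185


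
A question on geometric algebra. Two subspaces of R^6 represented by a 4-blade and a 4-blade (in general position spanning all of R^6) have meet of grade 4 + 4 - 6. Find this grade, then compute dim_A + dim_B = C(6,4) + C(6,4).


Meet grade = grade(A) + grade(B) - n
= 4 + 4 - 6 = 2
C(6,4) = 15
C(6,4) = 15
dim_A + dim_B = 15 + 15 = 30


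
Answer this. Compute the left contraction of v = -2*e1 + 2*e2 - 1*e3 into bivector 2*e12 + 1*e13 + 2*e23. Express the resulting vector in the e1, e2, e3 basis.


Left contraction v _| B = <vB>_1 (grade-1 part of the geometric product vB).
Using e1_|e12 = e2, e2_|e12 = -e1, e1_|e13 = e3, e3_|e13 = -e1, e2_|e23 = e3, e3_|e23 = -e2:
e1 coeff: -v2*b12 - v3*b13 = -(2)*(2) - (-1)*(1) = -3
e2 coeff: v1*b12 - v3*b23 = (-2)*(2) - (-1)*(2) = -2
e3 coeff: v1*b13 + v2*b23 = (-2)*(1) + (2)*(2) = 2
v _| B = -3*e1 - 2*e2 + 2*e3


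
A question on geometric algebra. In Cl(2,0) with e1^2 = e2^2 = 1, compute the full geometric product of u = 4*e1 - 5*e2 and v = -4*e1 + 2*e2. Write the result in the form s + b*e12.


Expand: (4*e1 - 5*e2)(-4*e1 + 2*e2)
= 4*(-4)*e1e1 + 4*2*e1e2 + (-5)*(-4)*e2e1 + (-5)*2*e2e2
Using e1^2 = e2^2 = 1, e2e1 = -e1e2:
Scalar part s = 4*(-4) + (-5)*2 = -16 + (-10) = -26
Bivector part b = 4*2 - (-5)*(-4) = 8 - 20 = -12
uv = -26 - 12*e12


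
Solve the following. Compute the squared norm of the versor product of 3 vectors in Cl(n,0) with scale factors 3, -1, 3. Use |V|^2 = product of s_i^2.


Each vector v_i has |v_i|^2 = s_i^2
Squared scales: 3^2 = 9, (-1)^2 = 1, 3^2 = 9
|V|^2 = 9 * 1 * 9
= 81


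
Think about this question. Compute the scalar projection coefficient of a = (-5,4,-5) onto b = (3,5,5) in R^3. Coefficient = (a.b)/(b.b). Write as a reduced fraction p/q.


Projection coefficient = (a . b) / (b . b)
a . b = (-5)*3 + 4*5 + (-5)*5
= -15 + 20 + (-25) = -20
b . b = 3^2 + 5^2 + 5^2
= 9 + 25 + 25 = 59
Coefficient = -20/59
In lowest terms: -20/59


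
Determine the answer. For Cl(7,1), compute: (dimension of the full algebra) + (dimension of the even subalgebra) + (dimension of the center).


n = 7 + 1 = 8
Total dim = 2^8 = 256
Even subalgebra dim = 2^7 = 128
n is even, so center dim = 1
Sum = 256 + 128 + 1 = 385


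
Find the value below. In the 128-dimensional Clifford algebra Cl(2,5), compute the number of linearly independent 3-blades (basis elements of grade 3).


Number of grade-k basis blades in Cl(p,q) with n = p + q is C(n, k).
n = 2 + 5 = 7
C(7, 3) = 7! / (3! * 4!)
= 5040 / (6 * 24)
= 35


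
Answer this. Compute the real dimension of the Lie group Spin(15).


Spin(n) double-covers SO(n); both have Lie algebra so(n) of dimension n(n-1)/2.
n = 15
n(n-1) = 15 * 14 = 210
dim Spin(15) = 210/2 = 105


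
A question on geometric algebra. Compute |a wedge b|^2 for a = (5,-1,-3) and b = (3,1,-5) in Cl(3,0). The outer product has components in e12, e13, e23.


a wedge b = (a1*b2 - a2*b1)*e12 + (a1*b3 - a3*b1)*e13 + (a2*b3 - a3*b2)*e23
e12 coeff: 5*1 - (-1)*3 = 5 - (-3) = 8
e13 coeff: 5*(-5) - (-3)*3 = -25 - (-9) = -16
e23 coeff: (-1)*(-5) - (-3)*1 = 5 - (-3) = 8
|a wedge b|^2 = 8^2 + (-16)^2 + 8^2
= 64 + 256 + 64
= 384


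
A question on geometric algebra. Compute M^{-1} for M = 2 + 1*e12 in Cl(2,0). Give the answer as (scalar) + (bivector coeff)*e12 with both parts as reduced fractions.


M = 2 + 1*e12, where e12^2 = -1.
Since M commutes with its reverse ~M = a - b*e12, M * ~M = a^2 - b^2*e12^2 = a^2 + b^2.
So M^{-1} = ~M / (a^2 + b^2) = (a - b*e12)/(a^2 + b^2).
a^2 + b^2 = 4 + 1 = 5
Scalar part = 2/5 = 2/5
Bivector coeff = -1/5 = -1/5
M^{-1} = 2/5 - 1/5*e12


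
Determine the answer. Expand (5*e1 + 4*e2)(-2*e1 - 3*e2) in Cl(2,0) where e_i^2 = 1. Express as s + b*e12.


Expand: (5*e1 + 4*e2)(-2*e1 - 3*e2)
= 5*(-2)*e1e1 + 5*(-3)*e1e2 + 4*(-2)*e2e1 + 4*(-3)*e2e2
Using e1^2 = e2^2 = 1, e2e1 = -e1e2:
Scalar part s = 5*(-2) + 4*(-3) = -10 + (-12) = -22
Bivector part b = 5*(-3) - 4*(-2) = -15 - (-8) = -7
uv = -22 - 7*e12


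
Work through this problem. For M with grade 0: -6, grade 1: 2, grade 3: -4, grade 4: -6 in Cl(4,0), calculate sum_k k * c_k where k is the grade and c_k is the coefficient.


Grade-weighted sum = sum of grade_k * coefficient_k
0*(-6) = 0
1*2 = 2
3*(-4) = -12
4*(-6) = -24
Total = 0 + 2 + (-12) + (-24) = -34


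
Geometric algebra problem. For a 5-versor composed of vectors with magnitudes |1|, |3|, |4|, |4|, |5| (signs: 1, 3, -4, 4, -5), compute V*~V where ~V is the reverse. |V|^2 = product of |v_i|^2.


Each vector v_i has |v_i|^2 = s_i^2
Squared scales: 1^2 = 1, 3^2 = 9, (-4)^2 = 16, 4^2 = 16, (-5)^2 = 25
|V|^2 = 1 * 9 * 16 * 16 * 25
= 57600


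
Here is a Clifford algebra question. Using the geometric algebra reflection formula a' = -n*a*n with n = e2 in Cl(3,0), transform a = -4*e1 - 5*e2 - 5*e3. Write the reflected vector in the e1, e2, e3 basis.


Reflection formula: a' = -n*a*n, with n = e2 (unit vector, n^2 = 1).
For reflection through hyperplane perp to e2:
The component along e2 flips sign, others stay.
a = (-4, -5, -5)
a' = (-4, 5, -5)
a' = -4*e1 + 5*e2 - 5*e3


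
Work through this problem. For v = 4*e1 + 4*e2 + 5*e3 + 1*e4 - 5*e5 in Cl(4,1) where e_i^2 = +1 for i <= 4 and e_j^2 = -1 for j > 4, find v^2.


v^2 = sum of c_i^2 * e_i^2
Positive signature terms (e_i^2 = +1): 4^2 + 4^2 + 5^2 + 1^2 = 58
Negative signature terms (e_j^2 = -1): (-5)^2 = 25
v^2 = 58 - 25 = 33


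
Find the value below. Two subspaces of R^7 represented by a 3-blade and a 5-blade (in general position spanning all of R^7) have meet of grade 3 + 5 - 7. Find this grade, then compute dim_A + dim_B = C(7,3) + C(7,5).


Meet grade = grade(A) + grade(B) - n
= 3 + 5 - 7 = 1
C(7,3) = 35
C(7,5) = 21
dim_A + dim_B = 35 + 21 = 56


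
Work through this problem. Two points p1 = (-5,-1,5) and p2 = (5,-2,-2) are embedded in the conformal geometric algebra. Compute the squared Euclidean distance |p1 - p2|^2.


p1 - p2 = (-10, 1, 7)
|p1 - p2|^2 = (-10)^2 + 1^2 + 7^2
= 100 + 1 + 49
= 150


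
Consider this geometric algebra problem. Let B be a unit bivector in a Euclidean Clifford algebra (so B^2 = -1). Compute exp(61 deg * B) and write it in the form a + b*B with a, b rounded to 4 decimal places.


For a unit bivector B with B^2 = -1, the exponential series gives
e^(theta*B) = cos(theta) + sin(theta)*B (the GA analogue of Euler's formula).
theta = 61 degrees = 1.064651 rad
cos(61 deg) = 0.4848
sin(61 deg) = 0.8746
exp(theta*B) = 0.4848 + 0.8746*B


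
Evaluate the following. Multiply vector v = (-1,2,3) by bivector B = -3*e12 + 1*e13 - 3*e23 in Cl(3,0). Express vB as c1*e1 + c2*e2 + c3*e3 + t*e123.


vB has grade-1 (vector) and grade-3 (trivector) parts: vB = (v _| B) + (v ^ B).
Vector part <vB>_1:
  e1: -v2*b12 - v3*b13 = -(2)*(-3) - (3)*(1) = 3
  e2: v1*b12 - v3*b23 = (-1)*(-3) - (3)*(-3) = 12
  e3: v1*b13 + v2*b23 = (-1)*(1) + (2)*(-3) = -7
Trivector part <vB>_3:
  e123: v1*b23 - v2*b13 + v3*b12 = (-1)*(-3) - (2)*(1) + (3)*(-3) = -8
vB = 3*e1 + 12*e2 - 7*e3 - 8*e123


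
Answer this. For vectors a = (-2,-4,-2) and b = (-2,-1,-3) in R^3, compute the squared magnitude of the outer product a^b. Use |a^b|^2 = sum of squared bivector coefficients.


a wedge b = (a1*b2 - a2*b1)*e12 + (a1*b3 - a3*b1)*e13 + (a2*b3 - a3*b2)*e23
e12 coeff: (-2)*(-1) - (-4)*(-2) = 2 - 8 = -6
e13 coeff: (-2)*(-3) - (-2)*(-2) = 6 - 4 = 2
e23 coeff: (-4)*(-3) - (-2)*(-1) = 12 - 2 = 10
|a wedge b|^2 = (-6)^2 + 2^2 + 10^2
= 36 + 4 + 100
= 140


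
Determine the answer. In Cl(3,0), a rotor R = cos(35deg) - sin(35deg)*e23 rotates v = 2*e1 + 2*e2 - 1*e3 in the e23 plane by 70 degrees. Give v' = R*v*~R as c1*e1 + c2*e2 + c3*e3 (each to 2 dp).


Rotor R = cos(35deg) - sin(35deg)*e23
Rotation angle theta = 2 * 35 = 70 degrees in the e23 plane (e2 -> e3).
The component perpendicular to the plane (e1) is invariant: v'_1 = v1 = 2.00
cos(70deg) = 0.3420, sin(70deg) = 0.9397
v'_2 = v2*cos(theta) - v3*sin(theta) = 2*0.3420 - (-1)*0.9397 = 1.62
v'_3 = v2*sin(theta) + v3*cos(theta) = 2*0.9397 + (-1)*0.3420 = 1.54
v' = 2.00*e1 + 1.62*e2 + 1.54*e3


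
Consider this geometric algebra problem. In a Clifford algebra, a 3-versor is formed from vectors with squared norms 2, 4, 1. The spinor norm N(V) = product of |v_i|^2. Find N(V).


Spinor norm N(V) = |v1|^2 * |v2|^2 * ... * |v3|^2
= 2 * 4 * 1
Running product: 2, 8, 8
N(V) = 8


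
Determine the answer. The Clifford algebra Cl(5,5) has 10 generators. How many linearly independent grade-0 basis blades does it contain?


Number of grade-k basis blades in Cl(p,q) with n = p + q is C(n, k).
n = 5 + 5 = 10
C(10, 0) = 10! / (0! * 10!)
= 3628800 / (1 * 3628800)
= 1


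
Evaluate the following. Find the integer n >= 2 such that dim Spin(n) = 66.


dim Spin(n) = dim so(n) = n(n-1)/2.
Solve n(n-1)/2 = 66, i.e. n^2 - n - 132 = 0.
Discriminant = 1 + 8*66 = 529
n = (1 + sqrt(529))/2 = (1 + 23)/2 = 12


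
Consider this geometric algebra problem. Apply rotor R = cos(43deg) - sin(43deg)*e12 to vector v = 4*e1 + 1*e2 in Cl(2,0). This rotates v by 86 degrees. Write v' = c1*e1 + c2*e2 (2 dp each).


Rotor R = cos(43deg) - sin(43deg)*e12
Rotation angle theta = 2 * 43 = 86 degrees
v' = R*v*~R rotates v by theta.
cos(86deg) = 0.0698, sin(86deg) = 0.9976
v'_1 = 4*cos(86deg) - 1*sin(86deg)
= 4*0.0698 - 1*0.9976
= -0.72
v'_2 = 4*sin(86deg) + 1*cos(86deg)
= 4*0.9976 + 1*0.0698
= 4.06
v' = -0.72*e1 + 4.06*e2


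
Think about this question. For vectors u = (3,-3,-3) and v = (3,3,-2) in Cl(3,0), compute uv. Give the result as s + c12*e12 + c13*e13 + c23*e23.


In Cl(3,0): e_i^2 = 1, e_ie_j = -e_je_i for i != j.
Scalar part = u . v = 3*3 + (-3)*3 + (-3)*(-2)
= 9 + (-9) + 6 = 6
e12 coeff = 3*3 - (-3)*3 = 9 - (-9) = 18
e13 coeff = 3*(-2) - (-3)*3 = -6 - (-9) = 3
e23 coeff = (-3)*(-2) - (-3)*3 = 6 - (-9) = 15
uv = 6 + 18*e12 + 3*e13 + 15*e23


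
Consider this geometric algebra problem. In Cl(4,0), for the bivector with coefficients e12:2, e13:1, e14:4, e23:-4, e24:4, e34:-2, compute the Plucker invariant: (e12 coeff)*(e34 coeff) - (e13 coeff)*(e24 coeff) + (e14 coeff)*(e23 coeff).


Plucker relation: af - be + cd
a*f = 2*(-2) = -4
b*e = 1*4 = 4
c*d = 4*(-4) = -16
af - be + cd = -4 - 4 + (-16)
= -24


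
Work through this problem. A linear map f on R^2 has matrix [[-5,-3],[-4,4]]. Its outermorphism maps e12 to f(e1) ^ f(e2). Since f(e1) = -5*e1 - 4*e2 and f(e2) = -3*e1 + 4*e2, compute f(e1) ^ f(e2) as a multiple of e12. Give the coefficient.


The outermorphism of a linear map f sends e1^e2 to f(e1)^f(e2).
f(e1) = -5*e1 - 4*e2
f(e2) = -3*e1 + 4*e2
f(e1) ^ f(e2) = (-5*e1 - 4*e2) ^ (-3*e1 + 4*e2)
= (-5)*4*e12 + (-4)*(-3)*e21
= (-20 - 12)*e12
= -32*e12
Coefficient = -32


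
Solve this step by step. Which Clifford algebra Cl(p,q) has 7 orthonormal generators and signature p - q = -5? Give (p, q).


We need p + q = 7 and p - q = -5.
Adding: 2p = 7 + (-5) = 2, so p = 1.
Then q = 7 - 1 = 6.
(p, q) = (1, 6)
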